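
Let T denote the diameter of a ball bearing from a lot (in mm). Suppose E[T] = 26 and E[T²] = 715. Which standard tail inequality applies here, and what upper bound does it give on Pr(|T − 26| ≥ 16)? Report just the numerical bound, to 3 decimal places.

0.152

The first two moments determine the variance, so Chebyshev's inequality is the sharpest standard bound available.
Var(T) = E[T²] − (E[T])² = 715 − 676 = 39.
Chebyshev's inequality: Pr(|T − μ| ≥ t) ≤ Var(T)/t² = 39/256 = 0.1523.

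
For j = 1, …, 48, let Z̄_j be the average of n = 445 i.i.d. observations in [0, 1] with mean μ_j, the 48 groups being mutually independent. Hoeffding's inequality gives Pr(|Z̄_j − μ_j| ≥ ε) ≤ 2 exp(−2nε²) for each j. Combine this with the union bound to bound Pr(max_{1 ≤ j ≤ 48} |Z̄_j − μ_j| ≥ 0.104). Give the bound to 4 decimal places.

0.0063

Per-experiment Hoeffding bound: 2·exp(−2·445·0.104²) = 2·exp(−9.62624) = 0.00013195.
Union bound over 48 events: 48·0.00013195 = 0.00633.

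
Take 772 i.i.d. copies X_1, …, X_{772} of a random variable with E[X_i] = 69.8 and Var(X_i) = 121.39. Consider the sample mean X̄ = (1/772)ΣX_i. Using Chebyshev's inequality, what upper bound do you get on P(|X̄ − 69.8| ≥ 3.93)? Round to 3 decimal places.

Var(X̄) = Var(X_i)/n = 121.39/772 = 0.15724.
Chebyshev: P(|X̄ − 69.8| ≥ 3.93) ≤ Var(X̄)/(3.93)² = 121.39/(772·3.93²) = 0.0102.

0.010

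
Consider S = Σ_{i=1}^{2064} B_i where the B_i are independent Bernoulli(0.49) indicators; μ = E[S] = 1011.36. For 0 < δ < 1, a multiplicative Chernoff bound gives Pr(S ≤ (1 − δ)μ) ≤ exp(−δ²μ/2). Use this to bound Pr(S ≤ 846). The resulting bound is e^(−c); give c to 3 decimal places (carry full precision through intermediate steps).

13.518

Write 846 = (1 − δ)μ, so δ = 1 − 846/1011.36 = 0.1635026…
Then the exponent is δ²μ/2 = (μ − 846)²/(2μ) = 13.518396.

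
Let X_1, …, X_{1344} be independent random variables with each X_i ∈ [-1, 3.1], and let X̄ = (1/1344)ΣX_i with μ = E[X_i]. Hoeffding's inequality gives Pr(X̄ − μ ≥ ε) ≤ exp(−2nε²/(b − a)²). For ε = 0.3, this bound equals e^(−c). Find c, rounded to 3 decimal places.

14.391

c = 2nε²/(b − a)² = 2·1344·0.3² / 4.1² = 14.3914.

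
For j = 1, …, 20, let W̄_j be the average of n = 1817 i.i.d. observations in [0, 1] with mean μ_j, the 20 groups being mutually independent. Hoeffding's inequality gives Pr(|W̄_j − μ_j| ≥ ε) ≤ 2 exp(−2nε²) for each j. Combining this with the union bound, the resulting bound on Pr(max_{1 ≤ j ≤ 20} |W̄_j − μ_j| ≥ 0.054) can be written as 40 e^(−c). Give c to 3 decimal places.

10.597

Union bound over the 20 events: Pr(max_{1 ≤ j ≤ 20} |W̄_j − μ_j| ≥ 0.054) ≤ 20·2·exp(−2nε²) = 40 exp(−2·1817·0.054²).
So c = 2·1817·0.054² = 10.5967.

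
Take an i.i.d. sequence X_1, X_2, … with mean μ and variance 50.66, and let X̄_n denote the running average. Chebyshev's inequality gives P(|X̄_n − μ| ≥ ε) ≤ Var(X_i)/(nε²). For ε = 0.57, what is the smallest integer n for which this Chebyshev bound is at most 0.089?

Require 50.66/(n·0.57²) ≤ 0.089, i.e. n ≥ 50.66/(0.089·0.57²) = 1751.965.
The smallest integer n is 1752.

1752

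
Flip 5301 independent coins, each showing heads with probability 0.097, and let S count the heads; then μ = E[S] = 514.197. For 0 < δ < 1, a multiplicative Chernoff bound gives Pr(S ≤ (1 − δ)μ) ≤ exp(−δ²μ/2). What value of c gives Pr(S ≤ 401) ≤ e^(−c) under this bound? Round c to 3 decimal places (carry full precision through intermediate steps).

12.460

Write 401 = (1 − δ)μ, so δ = 1 − 401/514.197 = 0.2201433…
Then the exponent is δ²μ/2 = (μ − 401)²/(2μ) = 12.459778.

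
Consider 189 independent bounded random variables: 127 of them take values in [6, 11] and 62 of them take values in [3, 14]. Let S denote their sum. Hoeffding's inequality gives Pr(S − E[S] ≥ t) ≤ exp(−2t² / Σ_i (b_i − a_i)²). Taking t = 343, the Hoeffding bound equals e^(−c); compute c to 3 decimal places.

Σ(b_i − a_i)² = 127·5² + 62·11² = 10677.
c = 2t² / 10677 = 2·343² / 10677 = 22.0378.

22.038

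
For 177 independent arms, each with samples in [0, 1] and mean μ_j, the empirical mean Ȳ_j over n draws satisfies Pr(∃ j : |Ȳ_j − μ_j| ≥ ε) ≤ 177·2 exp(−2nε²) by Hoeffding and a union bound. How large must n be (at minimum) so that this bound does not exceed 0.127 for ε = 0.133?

Need 2·177·exp(−2nε²) ≤ 0.127, i.e. exp(−2nε²) ≤ 0.127/354.
So 2nε² ≥ ln(354/0.127) = 7.932865.
Hence n ≥ 7.932865/(2·0.133²) = 224.232.
The smallest integer n is 225.

225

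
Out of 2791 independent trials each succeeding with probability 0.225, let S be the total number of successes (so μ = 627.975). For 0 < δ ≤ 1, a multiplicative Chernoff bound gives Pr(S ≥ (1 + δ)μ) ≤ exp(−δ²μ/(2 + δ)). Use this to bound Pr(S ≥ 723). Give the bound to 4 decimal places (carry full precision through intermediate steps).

Write 723 = (1 + δ)μ, so δ = 723/627.975 − 1 = 0.1513197…
Then the exponent is δ²μ/(2 + δ) = (723 − μ)² / (μ·(2 + δ)) = 6.683877.
Bound = exp(−6.683877) = 0.00125.

0.0013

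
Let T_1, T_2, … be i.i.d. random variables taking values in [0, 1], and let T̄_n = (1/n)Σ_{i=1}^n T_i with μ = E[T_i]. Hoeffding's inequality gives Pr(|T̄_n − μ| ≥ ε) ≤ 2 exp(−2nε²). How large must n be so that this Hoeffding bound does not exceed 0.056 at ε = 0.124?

117

Require 2·exp(−2nε²) ≤ 0.056, i.e. 2nε² ≥ ln(2/0.056) = 3.575551.
So n ≥ 3.575551 / (2·0.124²) = 116.271.
The smallest integer n is 117.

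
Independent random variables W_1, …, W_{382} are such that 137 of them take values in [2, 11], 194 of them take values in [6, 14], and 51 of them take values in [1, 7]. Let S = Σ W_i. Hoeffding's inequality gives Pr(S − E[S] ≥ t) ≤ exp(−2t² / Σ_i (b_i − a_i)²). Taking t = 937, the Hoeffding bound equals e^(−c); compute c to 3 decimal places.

69.271

Σ(b_i − a_i)² = 137·9² + 194·8² + 51·6² = 25349.
c = 2t² / 25349 = 2·937² / 25349 = 69.2705.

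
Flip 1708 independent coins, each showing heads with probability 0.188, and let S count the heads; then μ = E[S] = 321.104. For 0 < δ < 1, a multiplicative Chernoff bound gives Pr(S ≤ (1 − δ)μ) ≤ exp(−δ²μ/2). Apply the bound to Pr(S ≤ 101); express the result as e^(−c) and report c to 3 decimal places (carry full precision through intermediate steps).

75.436

Write 101 = (1 − δ)μ, so δ = 1 − 101/321.104 = 0.6854602…
Then the exponent is δ²μ/2 = (μ − 101)²/(2μ) = 75.436262.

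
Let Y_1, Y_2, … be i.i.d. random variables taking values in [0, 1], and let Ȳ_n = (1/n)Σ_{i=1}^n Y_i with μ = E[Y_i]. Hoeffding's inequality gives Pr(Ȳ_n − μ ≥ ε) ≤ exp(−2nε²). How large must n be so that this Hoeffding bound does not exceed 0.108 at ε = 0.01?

11129

Require exp(−2nε²) ≤ 0.108, i.e. 2nε² ≥ ln(1/0.108) = 2.225624.
So n ≥ 2.225624 / (2·0.01²) = 11128.120.
The smallest integer n is 11129.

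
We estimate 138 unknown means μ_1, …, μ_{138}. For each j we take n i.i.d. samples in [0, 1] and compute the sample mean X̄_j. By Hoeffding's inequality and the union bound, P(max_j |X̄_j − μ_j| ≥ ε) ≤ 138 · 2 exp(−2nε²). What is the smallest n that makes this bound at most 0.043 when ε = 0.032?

4281

Need 2·138·exp(−2nε²) ≤ 0.043, i.e. exp(−2nε²) ≤ 0.043/276.
So 2nε² ≥ ln(276/0.043) = 8.766956.
Hence n ≥ 8.766956/(2·0.032²) = 4280.740.
The smallest integer n is 4281.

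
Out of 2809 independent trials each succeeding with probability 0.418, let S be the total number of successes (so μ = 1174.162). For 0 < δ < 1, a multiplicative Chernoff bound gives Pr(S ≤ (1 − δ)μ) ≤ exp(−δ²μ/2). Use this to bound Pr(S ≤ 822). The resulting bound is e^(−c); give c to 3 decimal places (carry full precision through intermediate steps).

52.811

Write 822 = (1 − δ)μ, so δ = 1 − 822/1174.162 = 0.2999262…
Then the exponent is δ²μ/2 = (μ − 822)²/(2μ) = 52.811313.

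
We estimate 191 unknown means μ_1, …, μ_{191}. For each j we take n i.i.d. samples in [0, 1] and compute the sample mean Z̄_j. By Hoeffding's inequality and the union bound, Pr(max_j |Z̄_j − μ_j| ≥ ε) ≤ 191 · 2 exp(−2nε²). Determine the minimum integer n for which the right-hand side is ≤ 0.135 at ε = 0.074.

Need 2·191·exp(−2nε²) ≤ 0.135, i.e. exp(−2nε²) ≤ 0.135/382.
So 2nε² ≥ ln(382/0.135) = 7.947901.
Hence n ≥ 7.947901/(2·0.074²) = 725.703.
The smallest integer n is 726.

726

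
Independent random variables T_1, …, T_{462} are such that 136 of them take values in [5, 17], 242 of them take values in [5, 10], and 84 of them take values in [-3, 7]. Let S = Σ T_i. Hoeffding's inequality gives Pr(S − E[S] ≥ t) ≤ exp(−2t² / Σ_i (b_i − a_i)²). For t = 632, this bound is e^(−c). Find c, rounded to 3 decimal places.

Σ(b_i − a_i)² = 136·12² + 242·5² + 84·10² = 34034.
c = 2t² / 34034 = 2·632² / 34034 = 23.4721.

23.472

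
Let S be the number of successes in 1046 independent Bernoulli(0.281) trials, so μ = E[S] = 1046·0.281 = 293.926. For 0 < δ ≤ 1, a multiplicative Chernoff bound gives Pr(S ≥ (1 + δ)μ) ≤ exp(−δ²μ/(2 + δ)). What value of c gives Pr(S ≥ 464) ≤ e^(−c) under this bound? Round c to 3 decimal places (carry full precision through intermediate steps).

Write 464 = (1 + δ)μ, so δ = 464/293.926 − 1 = 0.5786286…
Then the exponent is δ²μ/(2 + δ) = (464 − μ)² / (μ·(2 + δ)) = 38.163575.

38.164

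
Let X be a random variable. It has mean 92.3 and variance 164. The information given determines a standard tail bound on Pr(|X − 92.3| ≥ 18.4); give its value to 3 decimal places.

Mean and variance are known, so Chebyshev's inequality applies.
Chebyshev: Pr(|X − μ| ≥ t) ≤ Var(X)/t².
Bound = 164 / 338.56 = 0.4844.

0.484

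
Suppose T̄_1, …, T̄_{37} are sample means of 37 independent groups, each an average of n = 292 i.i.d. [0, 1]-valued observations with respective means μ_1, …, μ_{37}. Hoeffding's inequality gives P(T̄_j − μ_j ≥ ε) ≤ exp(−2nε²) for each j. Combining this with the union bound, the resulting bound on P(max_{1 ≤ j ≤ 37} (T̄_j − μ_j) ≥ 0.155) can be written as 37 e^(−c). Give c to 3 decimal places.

Union bound over the 37 events: P(max_{1 ≤ j ≤ 37} (T̄_j − μ_j) ≥ 0.155) ≤ 37·exp(−2nε²) = 37 exp(−2·292·0.155²).
So c = 2·292·0.155² = 14.0306.

14.031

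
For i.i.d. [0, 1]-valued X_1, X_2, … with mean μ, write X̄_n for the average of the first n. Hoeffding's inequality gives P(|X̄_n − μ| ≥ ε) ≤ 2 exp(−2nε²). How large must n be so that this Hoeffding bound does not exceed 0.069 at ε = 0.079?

Require 2·exp(−2nε²) ≤ 0.069, i.e. 2nε² ≥ ln(2/0.069) = 3.366796.
So n ≥ 3.366796 / (2·0.079²) = 269.732.
The smallest integer n is 270.

270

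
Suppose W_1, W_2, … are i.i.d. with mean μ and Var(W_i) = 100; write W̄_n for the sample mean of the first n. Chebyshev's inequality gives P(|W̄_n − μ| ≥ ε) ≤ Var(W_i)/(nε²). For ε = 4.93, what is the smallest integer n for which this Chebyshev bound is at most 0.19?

Require 100/(n·4.93²) ≤ 0.19, i.e. n ≥ 100/(0.19·4.93²) = 21.655.
The smallest integer n is 22.

22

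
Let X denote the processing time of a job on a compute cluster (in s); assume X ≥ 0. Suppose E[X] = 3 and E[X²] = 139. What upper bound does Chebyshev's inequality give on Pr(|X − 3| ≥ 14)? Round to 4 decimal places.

0.6633

Var(X) = E[X²] − (E[X])² = 139 − 9 = 130.
Chebyshev's inequality: Pr(|X − μ| ≥ t) ≤ Var(X)/t² = 130/196 = 0.6633.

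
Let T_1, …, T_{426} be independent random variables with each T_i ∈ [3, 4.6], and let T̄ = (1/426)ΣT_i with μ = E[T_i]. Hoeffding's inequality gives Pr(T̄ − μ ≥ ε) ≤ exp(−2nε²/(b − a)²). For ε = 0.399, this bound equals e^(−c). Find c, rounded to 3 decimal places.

52.984

c = 2nε²/(b − a)² = 2·426·0.399² / 1.6² = 52.9841.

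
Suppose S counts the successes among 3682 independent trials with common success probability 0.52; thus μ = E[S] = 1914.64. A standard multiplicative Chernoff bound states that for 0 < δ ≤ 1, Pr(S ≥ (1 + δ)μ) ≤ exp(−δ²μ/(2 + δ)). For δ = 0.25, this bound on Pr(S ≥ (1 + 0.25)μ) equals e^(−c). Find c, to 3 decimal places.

53.184

c = δ²μ/(2 + δ) = 0.25²·1914.64/(2 + 0.25) = 53.1844.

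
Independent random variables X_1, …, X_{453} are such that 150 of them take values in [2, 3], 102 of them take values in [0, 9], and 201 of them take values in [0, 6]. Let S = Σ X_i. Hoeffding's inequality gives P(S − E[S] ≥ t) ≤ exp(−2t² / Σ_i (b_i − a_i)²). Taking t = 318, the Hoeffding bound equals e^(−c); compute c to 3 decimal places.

12.925

Σ(b_i − a_i)² = 150·1² + 102·9² + 201·6² = 15648.
c = 2t² / 15648 = 2·318² / 15648 = 12.9248.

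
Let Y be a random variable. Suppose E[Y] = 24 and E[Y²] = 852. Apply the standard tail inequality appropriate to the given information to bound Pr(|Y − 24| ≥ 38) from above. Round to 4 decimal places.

0.1911

The first two moments determine the variance, so Chebyshev's inequality is the sharpest standard bound available.
Var(Y) = E[Y²] − (E[Y])² = 852 − 576 = 276.
Chebyshev's inequality: Pr(|Y − μ| ≥ t) ≤ Var(Y)/t² = 276/1444 = 0.1911.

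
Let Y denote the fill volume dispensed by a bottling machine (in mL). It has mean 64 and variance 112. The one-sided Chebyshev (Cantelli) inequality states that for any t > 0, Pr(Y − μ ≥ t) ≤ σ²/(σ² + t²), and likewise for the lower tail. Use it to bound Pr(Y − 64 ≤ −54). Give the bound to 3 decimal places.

Here σ² = 112 and t = 54, so σ² + t² = 3028.
Cantelli's bound: 112/3028 = 0.0370.

0.037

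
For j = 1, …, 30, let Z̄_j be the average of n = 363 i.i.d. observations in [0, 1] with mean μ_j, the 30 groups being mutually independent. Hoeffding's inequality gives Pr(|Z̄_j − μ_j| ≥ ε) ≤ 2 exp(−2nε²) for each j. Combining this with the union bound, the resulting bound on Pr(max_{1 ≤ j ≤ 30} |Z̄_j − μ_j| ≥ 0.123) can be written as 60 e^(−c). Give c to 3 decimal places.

Union bound over the 30 events: Pr(max_{1 ≤ j ≤ 30} |Z̄_j − μ_j| ≥ 0.123) ≤ 30·2·exp(−2nε²) = 60 exp(−2·363·0.123²).
So c = 2·363·0.123² = 10.9837.

10.984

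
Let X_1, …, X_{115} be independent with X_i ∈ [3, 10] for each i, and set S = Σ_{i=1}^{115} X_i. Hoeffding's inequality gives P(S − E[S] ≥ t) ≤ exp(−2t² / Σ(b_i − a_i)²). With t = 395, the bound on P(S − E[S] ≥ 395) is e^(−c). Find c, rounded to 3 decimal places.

Σ(b_i − a_i)² = 115·(7)² = 5635.
c = 2t²/5635 = 2·395²/5635 = 55.3771.

55.377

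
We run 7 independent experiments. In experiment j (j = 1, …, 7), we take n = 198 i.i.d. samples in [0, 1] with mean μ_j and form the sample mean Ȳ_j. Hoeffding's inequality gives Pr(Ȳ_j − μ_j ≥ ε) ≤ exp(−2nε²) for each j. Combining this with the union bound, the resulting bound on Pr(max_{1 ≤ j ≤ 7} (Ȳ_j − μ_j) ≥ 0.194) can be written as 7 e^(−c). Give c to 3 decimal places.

Union bound over the 7 events: Pr(max_{1 ≤ j ≤ 7} (Ȳ_j − μ_j) ≥ 0.194) ≤ 7·exp(−2nε²) = 7 exp(−2·198·0.194²).
So c = 2·198·0.194² = 14.9039.

14.904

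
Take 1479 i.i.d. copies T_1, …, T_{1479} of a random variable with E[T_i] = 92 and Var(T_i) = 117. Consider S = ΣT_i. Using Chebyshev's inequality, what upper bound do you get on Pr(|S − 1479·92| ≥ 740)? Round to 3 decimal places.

0.316

Var(S) = n·Var(T_i) = 1479·117 = 173043.
Chebyshev: Pr(|S − 1479·92| ≥ 740) ≤ Var(S)/740² = 173043/547600 = 0.3160.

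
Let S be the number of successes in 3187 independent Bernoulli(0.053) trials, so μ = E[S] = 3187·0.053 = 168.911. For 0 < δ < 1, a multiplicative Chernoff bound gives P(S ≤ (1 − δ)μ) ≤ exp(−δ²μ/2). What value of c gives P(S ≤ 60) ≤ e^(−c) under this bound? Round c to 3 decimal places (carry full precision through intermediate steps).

Write 60 = (1 − δ)μ, so δ = 1 − 60/168.911 = 0.6447833…
Then the exponent is δ²μ/2 = (μ − 60)²/(2μ) = 35.112000.

35.112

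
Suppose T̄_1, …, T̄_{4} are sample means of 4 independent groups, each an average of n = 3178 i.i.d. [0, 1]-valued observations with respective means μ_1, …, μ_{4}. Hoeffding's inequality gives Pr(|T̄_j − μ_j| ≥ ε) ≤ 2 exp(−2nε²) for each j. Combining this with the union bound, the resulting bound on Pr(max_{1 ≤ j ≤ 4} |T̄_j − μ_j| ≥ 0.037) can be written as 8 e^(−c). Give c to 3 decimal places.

Union bound over the 4 events: Pr(max_{1 ≤ j ≤ 4} |T̄_j − μ_j| ≥ 0.037) ≤ 4·2·exp(−2nε²) = 8 exp(−2·3178·0.037²).
So c = 2·3178·0.037² = 8.7014.

8.701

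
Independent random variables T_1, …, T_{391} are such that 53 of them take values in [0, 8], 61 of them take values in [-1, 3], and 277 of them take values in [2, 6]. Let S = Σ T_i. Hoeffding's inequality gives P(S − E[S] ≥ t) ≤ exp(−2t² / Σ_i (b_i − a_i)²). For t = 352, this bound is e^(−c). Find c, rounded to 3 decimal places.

28.160

Σ(b_i − a_i)² = 53·8² + 61·4² + 277·4² = 8800.
c = 2t² / 8800 = 2·352² / 8800 = 28.1600.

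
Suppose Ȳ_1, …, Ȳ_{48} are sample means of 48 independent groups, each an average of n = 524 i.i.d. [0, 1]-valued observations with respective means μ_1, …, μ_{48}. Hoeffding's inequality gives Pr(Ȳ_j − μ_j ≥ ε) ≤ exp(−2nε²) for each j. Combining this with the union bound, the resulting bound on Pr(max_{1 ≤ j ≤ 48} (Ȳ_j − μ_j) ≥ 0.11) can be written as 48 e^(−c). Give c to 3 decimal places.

12.681

Union bound over the 48 events: Pr(max_{1 ≤ j ≤ 48} (Ȳ_j − μ_j) ≥ 0.11) ≤ 48·exp(−2nε²) = 48 exp(−2·524·0.11²).
So c = 2·524·0.11² = 12.6808.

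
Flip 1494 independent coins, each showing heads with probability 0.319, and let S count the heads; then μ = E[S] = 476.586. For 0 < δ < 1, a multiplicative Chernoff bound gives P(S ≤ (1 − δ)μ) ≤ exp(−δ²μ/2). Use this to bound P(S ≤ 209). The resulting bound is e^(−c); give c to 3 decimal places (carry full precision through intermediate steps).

Write 209 = (1 − δ)μ, so δ = 1 − 209/476.586 = 0.5614642…
Then the exponent is δ²μ/2 = (μ − 209)²/(2μ) = 75.119986.

75.120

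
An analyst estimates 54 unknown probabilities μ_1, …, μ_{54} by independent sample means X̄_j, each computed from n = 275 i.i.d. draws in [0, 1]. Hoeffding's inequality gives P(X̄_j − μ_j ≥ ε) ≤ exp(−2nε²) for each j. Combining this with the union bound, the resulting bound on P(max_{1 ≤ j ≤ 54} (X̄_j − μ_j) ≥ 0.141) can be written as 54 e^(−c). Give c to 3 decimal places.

Union bound over the 54 events: P(max_{1 ≤ j ≤ 54} (X̄_j − μ_j) ≥ 0.141) ≤ 54·exp(−2nε²) = 54 exp(−2·275·0.141²).
So c = 2·275·0.141² = 10.9345.

10.935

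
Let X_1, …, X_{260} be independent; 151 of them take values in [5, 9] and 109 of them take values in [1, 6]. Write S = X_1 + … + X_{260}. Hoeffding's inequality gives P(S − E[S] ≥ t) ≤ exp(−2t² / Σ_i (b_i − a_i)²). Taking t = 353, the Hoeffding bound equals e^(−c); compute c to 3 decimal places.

48.477

Σ(b_i − a_i)² = 151·4² + 109·5² = 5141.
c = 2t² / 5141 = 2·353² / 5141 = 48.4766.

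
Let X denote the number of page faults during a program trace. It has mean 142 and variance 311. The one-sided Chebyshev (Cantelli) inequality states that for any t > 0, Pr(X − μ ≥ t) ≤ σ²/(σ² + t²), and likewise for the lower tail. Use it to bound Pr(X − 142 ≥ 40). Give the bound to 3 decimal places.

Here σ² = 311 and t = 40, so σ² + t² = 1911.
Cantelli's bound: 311/1911 = 0.1627.

0.163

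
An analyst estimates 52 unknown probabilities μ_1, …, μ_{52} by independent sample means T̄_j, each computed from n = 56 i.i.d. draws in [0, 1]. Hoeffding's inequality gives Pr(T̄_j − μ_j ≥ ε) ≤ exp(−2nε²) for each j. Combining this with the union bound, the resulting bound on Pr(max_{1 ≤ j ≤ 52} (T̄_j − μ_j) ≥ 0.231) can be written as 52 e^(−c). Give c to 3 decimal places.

5.976

Union bound over the 52 events: Pr(max_{1 ≤ j ≤ 52} (T̄_j − μ_j) ≥ 0.231) ≤ 52·exp(−2nε²) = 52 exp(−2·56·0.231²).
So c = 2·56·0.231² = 5.9764.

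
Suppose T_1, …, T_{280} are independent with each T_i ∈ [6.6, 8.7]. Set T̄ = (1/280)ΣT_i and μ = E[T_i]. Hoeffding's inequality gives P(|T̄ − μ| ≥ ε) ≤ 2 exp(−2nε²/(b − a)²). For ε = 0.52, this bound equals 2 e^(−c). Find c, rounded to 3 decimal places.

34.337

c = 2nε²/(b − a)² = 2·280·0.52² / 2.1² = 34.3365.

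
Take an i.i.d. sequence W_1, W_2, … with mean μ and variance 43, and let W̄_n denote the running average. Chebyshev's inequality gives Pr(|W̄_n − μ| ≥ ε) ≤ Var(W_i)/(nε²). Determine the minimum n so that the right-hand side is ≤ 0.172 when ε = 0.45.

1235

Require 43/(n·0.45²) ≤ 0.172, i.e. n ≥ 43/(0.172·0.45²) = 1234.568.
The smallest integer n is 1235.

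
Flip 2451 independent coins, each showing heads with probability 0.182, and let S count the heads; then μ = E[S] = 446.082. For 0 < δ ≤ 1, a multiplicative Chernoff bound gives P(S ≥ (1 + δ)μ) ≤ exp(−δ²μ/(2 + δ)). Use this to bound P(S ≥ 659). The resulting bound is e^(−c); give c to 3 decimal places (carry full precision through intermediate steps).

Write 659 = (1 + δ)μ, so δ = 659/446.082 − 1 = 0.4773069…
Then the exponent is δ²μ/(2 + δ) = (659 − μ)² / (μ·(2 + δ)) = 41.023268.

41.023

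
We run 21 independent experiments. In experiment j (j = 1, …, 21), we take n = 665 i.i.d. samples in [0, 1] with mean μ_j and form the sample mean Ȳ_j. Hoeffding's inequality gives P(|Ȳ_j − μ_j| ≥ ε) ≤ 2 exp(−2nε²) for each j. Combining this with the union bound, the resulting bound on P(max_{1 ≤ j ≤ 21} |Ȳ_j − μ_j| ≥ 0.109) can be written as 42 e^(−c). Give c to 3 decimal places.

15.802

Union bound over the 21 events: P(max_{1 ≤ j ≤ 21} |Ȳ_j − μ_j| ≥ 0.109) ≤ 21·2·exp(−2nε²) = 42 exp(−2·665·0.109²).
So c = 2·665·0.109² = 15.8017.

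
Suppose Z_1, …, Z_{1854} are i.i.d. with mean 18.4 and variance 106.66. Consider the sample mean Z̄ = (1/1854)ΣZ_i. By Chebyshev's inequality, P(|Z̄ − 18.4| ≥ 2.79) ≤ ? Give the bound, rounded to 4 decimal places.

0.0074

Var(Z̄) = Var(Z_i)/n = 106.66/1854 = 0.05753.
Chebyshev: P(|Z̄ − 18.4| ≥ 2.79) ≤ Var(Z̄)/(2.79)² = 106.66/(1854·2.79²) = 0.0074.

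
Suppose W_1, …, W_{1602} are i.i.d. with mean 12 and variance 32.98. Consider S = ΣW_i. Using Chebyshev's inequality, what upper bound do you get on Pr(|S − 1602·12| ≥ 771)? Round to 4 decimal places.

0.0889

Var(S) = n·Var(W_i) = 1602·32.98 = 52833.96.
Chebyshev: Pr(|S − 1602·12| ≥ 771) ≤ Var(S)/771² = 52833.96/594441 = 0.0889.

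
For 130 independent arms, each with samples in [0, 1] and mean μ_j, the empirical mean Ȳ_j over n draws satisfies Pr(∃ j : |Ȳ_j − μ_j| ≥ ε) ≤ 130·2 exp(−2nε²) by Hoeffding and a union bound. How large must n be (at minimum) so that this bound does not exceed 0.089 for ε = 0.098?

416

Need 2·130·exp(−2nε²) ≤ 0.089, i.e. exp(−2nε²) ≤ 0.089/260.
So 2nε² ≥ ln(260/0.089) = 7.979801.
Hence n ≥ 7.979801/(2·0.098²) = 415.442.
The smallest integer n is 416.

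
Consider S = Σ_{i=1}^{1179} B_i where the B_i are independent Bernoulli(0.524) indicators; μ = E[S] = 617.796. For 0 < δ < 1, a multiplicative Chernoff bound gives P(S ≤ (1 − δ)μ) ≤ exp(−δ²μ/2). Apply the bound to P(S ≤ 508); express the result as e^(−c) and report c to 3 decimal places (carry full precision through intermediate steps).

Write 508 = (1 − δ)μ, so δ = 1 − 508/617.796 = 0.1777221…
Then the exponent is δ²μ/2 = (μ − 508)²/(2μ) = 9.756588.

9.757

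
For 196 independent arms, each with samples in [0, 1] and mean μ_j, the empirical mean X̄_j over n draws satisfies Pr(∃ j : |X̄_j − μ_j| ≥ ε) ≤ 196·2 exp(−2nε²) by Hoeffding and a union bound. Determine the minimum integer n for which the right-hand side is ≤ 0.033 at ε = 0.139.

Need 2·196·exp(−2nε²) ≤ 0.033, i.e. exp(−2nε²) ≤ 0.033/392.
So 2nε² ≥ ln(392/0.033) = 9.382510.
Hence n ≥ 9.382510/(2·0.139²) = 242.806.
The smallest integer n is 243.

243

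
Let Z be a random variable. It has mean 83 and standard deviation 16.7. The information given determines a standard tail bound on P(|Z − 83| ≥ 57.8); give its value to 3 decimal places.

Mean and variance are known, so Chebyshev's inequality applies.
Chebyshev: P(|Z − μ| ≥ t) ≤ Var(Z)/t².
Var(Z) = σ² = 16.7² = 278.89.
Bound = 278.89 / 3340.84 = 0.0835.

0.083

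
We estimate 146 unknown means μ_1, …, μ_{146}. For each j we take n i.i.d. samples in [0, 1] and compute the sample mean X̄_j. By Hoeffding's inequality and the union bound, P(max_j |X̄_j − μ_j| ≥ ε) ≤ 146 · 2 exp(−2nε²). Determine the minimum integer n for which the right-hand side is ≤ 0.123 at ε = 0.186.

113

Need 2·146·exp(−2nε²) ≤ 0.123, i.e. exp(−2nε²) ≤ 0.123/292.
So 2nε² ≥ ln(292/0.123) = 7.772325.
Hence n ≥ 7.772325/(2·0.186²) = 112.330.
The smallest integer n is 113.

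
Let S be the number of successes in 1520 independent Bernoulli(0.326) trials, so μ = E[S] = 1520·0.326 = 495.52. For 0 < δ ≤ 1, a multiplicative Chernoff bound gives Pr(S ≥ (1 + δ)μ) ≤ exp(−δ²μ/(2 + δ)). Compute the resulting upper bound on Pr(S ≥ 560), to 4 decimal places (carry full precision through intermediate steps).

Write 560 = (1 + δ)μ, so δ = 560/495.52 − 1 = 0.1301259…
Then the exponent is δ²μ/(2 + δ) = (560 − μ)² / (μ·(2 + δ)) = 3.938978.
Bound = exp(−3.938978) = 0.01947.

0.0195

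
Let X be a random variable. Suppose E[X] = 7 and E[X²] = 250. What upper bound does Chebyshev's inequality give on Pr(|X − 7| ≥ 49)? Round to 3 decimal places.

Var(X) = E[X²] − (E[X])² = 250 − 49 = 201.
Chebyshev's inequality: Pr(|X − μ| ≥ t) ≤ Var(X)/t² = 201/2401 = 0.0837.

0.084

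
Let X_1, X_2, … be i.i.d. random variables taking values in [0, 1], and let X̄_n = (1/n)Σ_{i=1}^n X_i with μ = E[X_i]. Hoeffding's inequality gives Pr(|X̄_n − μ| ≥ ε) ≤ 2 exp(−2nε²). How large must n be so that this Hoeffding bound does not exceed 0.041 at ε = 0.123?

129

Require 2·exp(−2nε²) ≤ 0.041, i.e. 2nε² ≥ ln(2/0.041) = 3.887330.
So n ≥ 3.887330 / (2·0.123²) = 128.473.
The smallest integer n is 129.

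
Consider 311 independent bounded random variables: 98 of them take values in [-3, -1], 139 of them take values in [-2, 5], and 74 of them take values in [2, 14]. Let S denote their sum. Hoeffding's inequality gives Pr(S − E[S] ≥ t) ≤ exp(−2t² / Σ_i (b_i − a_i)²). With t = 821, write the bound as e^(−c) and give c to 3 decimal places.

75.485

Σ(b_i − a_i)² = 98·2² + 139·7² + 74·12² = 17859.
c = 2t² / 17859 = 2·821² / 17859 = 75.4847.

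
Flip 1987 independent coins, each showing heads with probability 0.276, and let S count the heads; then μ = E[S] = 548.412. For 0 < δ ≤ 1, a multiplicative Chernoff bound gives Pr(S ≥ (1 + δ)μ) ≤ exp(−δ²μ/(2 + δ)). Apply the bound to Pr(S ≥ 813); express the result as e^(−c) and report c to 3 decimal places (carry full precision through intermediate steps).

51.422

Write 813 = (1 + δ)μ, so δ = 813/548.412 − 1 = 0.4824621…
Then the exponent is δ²μ/(2 + δ) = (813 − μ)² / (μ·(2 + δ)) = 51.422207.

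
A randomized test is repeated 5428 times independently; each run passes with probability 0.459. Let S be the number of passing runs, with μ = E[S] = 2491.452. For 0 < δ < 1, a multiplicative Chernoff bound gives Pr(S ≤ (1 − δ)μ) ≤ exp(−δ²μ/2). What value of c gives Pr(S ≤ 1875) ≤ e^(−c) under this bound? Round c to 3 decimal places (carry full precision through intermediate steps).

76.263

Write 1875 = (1 − δ)μ, so δ = 1 − 1875/2491.452 = 0.2474268…
Then the exponent is δ²μ/2 = (μ − 1875)²/(2μ) = 76.263373.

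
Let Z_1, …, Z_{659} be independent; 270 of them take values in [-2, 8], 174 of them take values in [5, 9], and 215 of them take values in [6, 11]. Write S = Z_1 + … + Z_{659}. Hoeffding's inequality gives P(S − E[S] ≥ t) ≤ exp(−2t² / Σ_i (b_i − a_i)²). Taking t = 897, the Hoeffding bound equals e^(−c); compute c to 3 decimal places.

Σ(b_i − a_i)² = 270·10² + 174·4² + 215·5² = 35159.
c = 2t² / 35159 = 2·897² / 35159 = 45.7697.

45.770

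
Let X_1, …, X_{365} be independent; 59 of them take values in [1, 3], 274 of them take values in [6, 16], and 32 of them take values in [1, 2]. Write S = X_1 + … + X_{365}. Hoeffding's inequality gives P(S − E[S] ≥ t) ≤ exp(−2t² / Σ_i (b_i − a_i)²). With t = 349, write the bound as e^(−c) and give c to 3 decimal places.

8.804

Σ(b_i − a_i)² = 59·2² + 274·10² + 32·1² = 27668.
c = 2t² / 27668 = 2·349² / 27668 = 8.8045.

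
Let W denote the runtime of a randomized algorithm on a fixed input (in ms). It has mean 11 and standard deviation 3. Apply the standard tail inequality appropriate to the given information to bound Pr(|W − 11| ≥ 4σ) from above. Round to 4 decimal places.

Mean and variance are known, so Chebyshev's inequality applies.
Chebyshev: Pr(|W − μ| ≥ t) ≤ Var(W)/t².
Var(W) = σ² = 3² = 9.
t = 4·3 = 12.
Bound = 9 / 144 = 0.0625.

0.0625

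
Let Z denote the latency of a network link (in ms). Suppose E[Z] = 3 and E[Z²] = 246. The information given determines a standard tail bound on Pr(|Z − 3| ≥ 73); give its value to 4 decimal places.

The first two moments determine the variance, so Chebyshev's inequality is the sharpest standard bound available.
Var(Z) = E[Z²] − (E[Z])² = 246 − 9 = 237.
Chebyshev's inequality: Pr(|Z − μ| ≥ t) ≤ Var(Z)/t² = 237/5329 = 0.0445.

0.0445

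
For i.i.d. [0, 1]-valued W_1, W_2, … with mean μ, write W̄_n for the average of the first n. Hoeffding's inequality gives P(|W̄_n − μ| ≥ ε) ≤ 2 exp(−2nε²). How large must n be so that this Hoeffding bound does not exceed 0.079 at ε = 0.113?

Require 2·exp(−2nε²) ≤ 0.079, i.e. 2nε² ≥ ln(2/0.079) = 3.231455.
So n ≥ 3.231455 / (2·0.113²) = 126.535.
The smallest integer n is 127.

127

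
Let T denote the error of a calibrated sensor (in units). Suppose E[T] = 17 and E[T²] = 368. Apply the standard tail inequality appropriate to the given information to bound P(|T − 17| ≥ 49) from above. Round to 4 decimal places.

The first two moments determine the variance, so Chebyshev's inequality is the sharpest standard bound available.
Var(T) = E[T²] − (E[T])² = 368 − 289 = 79.
Chebyshev's inequality: P(|T − μ| ≥ t) ≤ Var(T)/t² = 79/2401 = 0.0329.

0.0329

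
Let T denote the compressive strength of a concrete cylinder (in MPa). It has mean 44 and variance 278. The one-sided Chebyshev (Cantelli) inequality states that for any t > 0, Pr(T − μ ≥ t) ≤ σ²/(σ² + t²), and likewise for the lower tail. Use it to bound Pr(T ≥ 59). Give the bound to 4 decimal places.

Here σ² = 278 and t = 15, so σ² + t² = 503.
Cantelli's bound: 278/503 = 0.5527.

0.5527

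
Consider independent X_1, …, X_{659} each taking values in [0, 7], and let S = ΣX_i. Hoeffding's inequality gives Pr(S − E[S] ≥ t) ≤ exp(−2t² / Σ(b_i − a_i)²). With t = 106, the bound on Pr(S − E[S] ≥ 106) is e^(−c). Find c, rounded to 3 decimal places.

0.696

Σ(b_i − a_i)² = 659·(7)² = 32291.
c = 2t²/32291 = 2·106²/32291 = 0.6959.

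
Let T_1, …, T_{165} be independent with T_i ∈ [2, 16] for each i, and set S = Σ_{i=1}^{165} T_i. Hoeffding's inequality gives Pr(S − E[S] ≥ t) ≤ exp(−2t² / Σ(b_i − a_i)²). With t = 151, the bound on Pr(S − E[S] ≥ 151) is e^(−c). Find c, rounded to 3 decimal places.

Σ(b_i − a_i)² = 165·(14)² = 32340.
c = 2t²/32340 = 2·151²/32340 = 1.4101.

1.410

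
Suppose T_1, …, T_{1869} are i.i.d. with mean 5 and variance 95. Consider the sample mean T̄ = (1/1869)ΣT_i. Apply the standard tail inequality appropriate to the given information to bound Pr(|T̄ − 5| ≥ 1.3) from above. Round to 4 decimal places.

With mean and variance of each term known, Chebyshev's inequality bounds the deviation of the sum (or sample mean).
Var(T̄) = Var(T_i)/n = 95/1869 = 0.050829.
Chebyshev: Pr(|T̄ − 5| ≥ 1.3) ≤ Var(T̄)/(1.3)² = 95/(1869·1.3²) = 0.0301.

0.0301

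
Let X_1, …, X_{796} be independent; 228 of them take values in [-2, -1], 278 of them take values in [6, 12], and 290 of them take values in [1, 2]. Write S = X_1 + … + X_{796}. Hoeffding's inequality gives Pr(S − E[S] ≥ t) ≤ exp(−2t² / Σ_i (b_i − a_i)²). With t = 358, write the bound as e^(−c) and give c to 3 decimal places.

Σ(b_i − a_i)² = 228·1² + 278·6² + 290·1² = 10526.
c = 2t² / 10526 = 2·358² / 10526 = 24.3519.

24.352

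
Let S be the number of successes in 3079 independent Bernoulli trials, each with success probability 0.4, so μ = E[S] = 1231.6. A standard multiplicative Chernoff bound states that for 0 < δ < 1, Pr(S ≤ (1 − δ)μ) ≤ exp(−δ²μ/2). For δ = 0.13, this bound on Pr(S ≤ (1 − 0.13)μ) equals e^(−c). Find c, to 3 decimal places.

10.407

c = δ²μ/2 = 0.13²·1231.6/2 = 10.4070.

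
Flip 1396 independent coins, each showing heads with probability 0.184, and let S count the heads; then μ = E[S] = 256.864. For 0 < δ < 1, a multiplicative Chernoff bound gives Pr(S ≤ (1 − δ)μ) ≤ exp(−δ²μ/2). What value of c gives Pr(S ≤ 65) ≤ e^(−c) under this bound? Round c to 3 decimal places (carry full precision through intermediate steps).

71.656

Write 65 = (1 − δ)μ, so δ = 1 − 65/256.864 = 0.7469478…
Then the exponent is δ²μ/2 = (μ − 65)²/(2μ) = 71.656196.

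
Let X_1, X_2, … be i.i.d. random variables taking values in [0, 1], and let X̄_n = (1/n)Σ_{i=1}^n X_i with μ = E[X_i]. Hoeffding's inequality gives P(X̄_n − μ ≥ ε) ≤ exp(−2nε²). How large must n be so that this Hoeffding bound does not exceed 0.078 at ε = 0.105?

116

Require exp(−2nε²) ≤ 0.078, i.e. 2nε² ≥ ln(1/0.078) = 2.551046.
So n ≥ 2.551046 / (2·0.105²) = 115.694.
The smallest integer n is 116.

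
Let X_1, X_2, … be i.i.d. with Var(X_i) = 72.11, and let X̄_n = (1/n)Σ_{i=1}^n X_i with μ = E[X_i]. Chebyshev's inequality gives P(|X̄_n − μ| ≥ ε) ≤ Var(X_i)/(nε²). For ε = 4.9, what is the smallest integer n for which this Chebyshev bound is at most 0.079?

Require 72.11/(n·4.9²) ≤ 0.079, i.e. n ≥ 72.11/(0.079·4.9²) = 38.017.
The smallest integer n is 39.

39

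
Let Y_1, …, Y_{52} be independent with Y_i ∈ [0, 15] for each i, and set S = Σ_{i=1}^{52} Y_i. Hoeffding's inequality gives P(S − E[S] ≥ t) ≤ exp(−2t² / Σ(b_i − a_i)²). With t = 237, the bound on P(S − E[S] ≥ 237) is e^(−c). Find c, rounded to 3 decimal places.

Σ(b_i − a_i)² = 52·(15)² = 11700.
c = 2t²/11700 = 2·237²/11700 = 9.6015.

9.602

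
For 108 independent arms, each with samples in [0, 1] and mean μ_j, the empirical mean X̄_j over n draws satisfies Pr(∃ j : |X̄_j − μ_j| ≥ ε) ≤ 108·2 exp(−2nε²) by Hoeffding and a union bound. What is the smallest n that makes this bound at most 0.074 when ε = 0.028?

5089

Need 2·108·exp(−2nε²) ≤ 0.074, i.e. exp(−2nε²) ≤ 0.074/216.
So 2nε² ≥ ln(216/0.074) = 7.978969.
Hence n ≥ 7.978969/(2·0.028²) = 5088.628.
The smallest integer n is 5089.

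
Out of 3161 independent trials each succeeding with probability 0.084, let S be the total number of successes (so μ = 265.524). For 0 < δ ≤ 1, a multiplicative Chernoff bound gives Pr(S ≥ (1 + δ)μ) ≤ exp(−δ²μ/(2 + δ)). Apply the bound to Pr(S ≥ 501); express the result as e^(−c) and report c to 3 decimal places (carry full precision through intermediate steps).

Write 501 = (1 + δ)μ, so δ = 501/265.524 − 1 = 0.8868351…
Then the exponent is δ²μ/(2 + δ) = (501 − μ)² / (μ·(2 + δ)) = 72.338174.

72.338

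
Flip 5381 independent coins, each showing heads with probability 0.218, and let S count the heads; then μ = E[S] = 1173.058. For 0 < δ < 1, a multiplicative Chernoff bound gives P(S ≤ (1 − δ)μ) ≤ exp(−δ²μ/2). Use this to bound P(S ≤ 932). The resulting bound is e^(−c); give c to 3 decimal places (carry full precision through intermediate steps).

24.768

Write 932 = (1 − δ)μ, so δ = 1 − 932/1173.058 = 0.2054954…
Then the exponent is δ²μ/2 = (μ − 932)²/(2μ) = 24.768153.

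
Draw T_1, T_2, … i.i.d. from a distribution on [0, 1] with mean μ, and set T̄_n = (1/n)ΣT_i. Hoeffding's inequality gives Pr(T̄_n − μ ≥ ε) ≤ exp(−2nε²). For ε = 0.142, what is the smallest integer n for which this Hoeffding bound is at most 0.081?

63

Require exp(−2nε²) ≤ 0.081, i.e. 2nε² ≥ ln(1/0.081) = 2.513306.
So n ≥ 2.513306 / (2·0.142²) = 62.322.
The smallest integer n is 63.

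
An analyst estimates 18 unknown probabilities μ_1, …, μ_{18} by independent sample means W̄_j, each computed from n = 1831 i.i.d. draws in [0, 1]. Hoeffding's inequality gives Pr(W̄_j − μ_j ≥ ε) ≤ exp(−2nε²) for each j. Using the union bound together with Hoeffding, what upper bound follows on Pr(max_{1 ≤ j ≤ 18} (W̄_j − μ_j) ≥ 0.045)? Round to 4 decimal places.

0.0108

Per-experiment Hoeffding bound: exp(−2·1831·0.045²) = exp(−7.41555) = 0.00060182.
Union bound over 18 events: 18·0.00060182 = 0.01083.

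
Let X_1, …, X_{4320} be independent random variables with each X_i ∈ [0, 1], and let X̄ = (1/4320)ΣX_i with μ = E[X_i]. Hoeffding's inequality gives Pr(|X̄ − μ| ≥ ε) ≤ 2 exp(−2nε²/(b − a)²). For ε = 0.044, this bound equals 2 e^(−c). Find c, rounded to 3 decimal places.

c = 2nε²/(b − a)² = 2·4320·0.044² / 1² = 16.7270.

16.727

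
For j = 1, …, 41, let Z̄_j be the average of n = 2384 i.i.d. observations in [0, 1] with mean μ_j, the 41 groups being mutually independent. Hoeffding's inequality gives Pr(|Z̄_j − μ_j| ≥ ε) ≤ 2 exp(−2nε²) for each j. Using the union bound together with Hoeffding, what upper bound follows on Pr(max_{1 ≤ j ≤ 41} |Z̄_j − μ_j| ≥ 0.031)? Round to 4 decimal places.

Per-experiment Hoeffding bound: 2·exp(−2·2384·0.031²) = 2·exp(−4.58205) = 0.020468.
Union bound over 41 events: 41·0.020468 = 0.83918.

0.8392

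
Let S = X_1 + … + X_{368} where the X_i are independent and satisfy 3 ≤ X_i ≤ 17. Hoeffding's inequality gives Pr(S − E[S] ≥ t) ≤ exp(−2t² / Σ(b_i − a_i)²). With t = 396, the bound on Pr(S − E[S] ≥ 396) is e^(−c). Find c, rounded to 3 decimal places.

4.348

Σ(b_i − a_i)² = 368·(14)² = 72128.
c = 2t²/72128 = 2·396²/72128 = 4.3483.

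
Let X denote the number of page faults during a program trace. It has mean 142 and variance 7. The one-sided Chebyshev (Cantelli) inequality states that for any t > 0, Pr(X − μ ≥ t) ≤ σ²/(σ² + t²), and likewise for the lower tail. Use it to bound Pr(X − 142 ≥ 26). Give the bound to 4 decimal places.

0.0102

Here σ² = 7 and t = 26, so σ² + t² = 683.
Cantelli's bound: 7/683 = 0.0102.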